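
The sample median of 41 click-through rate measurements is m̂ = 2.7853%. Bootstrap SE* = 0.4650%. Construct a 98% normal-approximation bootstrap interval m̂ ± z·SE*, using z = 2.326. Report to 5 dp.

Margin = 2.326 × 0.4650 = 1.081590
Interval: 2.7853 ± 1.081590

(1.70371, 3.86689)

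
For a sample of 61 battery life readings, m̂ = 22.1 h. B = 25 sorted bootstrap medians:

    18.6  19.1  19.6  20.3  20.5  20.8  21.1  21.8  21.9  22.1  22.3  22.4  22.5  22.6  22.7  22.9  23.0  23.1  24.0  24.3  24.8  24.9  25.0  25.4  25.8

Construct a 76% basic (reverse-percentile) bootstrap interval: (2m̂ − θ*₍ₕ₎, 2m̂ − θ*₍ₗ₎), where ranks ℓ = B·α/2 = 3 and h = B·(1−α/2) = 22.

Percentile endpoints at ranks 3 and 22: θ*₍3₎ = 19.6, θ*₍22₎ = 24.9.
Basic interval reflects these around m̂:
  lower = 2 × 22.1 − 24.9 = 19.3
  upper = 2 × 22.1 − 19.6 = 24.6

(19.3, 24.6)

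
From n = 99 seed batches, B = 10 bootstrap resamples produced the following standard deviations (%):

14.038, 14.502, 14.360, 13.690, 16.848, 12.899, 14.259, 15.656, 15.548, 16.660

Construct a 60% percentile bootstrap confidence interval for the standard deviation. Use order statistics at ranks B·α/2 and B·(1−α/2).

Sorted replicates: 12.899, 13.690, 14.038, 14.259, 14.360, 14.502, 15.548, 15.656, 16.660, 16.848
α = 0.40; lower rank = 10 × 0.200 = 2; upper rank = 10 × 0.800 = 8.
The 2nd smallest replicate is 13.690; the 8th is 15.656.

(13.690, 15.656)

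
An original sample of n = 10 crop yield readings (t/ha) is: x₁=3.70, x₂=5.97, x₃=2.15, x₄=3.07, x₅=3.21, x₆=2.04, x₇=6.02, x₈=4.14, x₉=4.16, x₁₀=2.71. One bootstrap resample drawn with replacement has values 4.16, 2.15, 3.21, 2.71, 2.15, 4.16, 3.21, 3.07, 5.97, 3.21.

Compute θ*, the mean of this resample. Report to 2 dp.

θ* = 3.40

Mean = (4.16 + 2.15 + 3.21 + 2.71 + 2.15 + 4.16 + 3.21 + 3.07 + 5.97 + 3.21) / 10 = 34.000 / 10 = 3.40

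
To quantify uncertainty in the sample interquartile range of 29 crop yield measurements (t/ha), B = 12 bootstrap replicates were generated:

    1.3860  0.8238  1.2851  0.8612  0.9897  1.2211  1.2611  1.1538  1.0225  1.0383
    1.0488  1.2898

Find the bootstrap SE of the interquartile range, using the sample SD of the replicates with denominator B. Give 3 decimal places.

Bootstrap SE is the standard deviation of the 12 replicate interquartile ranges.
Mean of replicates: (1.3860 + 0.8238 + 1.2851 + 0.8612 + 0.9897 + 1.2211 + 1.2611 + 1.1538 + 1.0225 + 1.0383 + 1.0488 + 1.2898) / 12 = 13.38120 / 12 = 1.11510
Sum of squared deviations: (+0.27090)² + (−0.29130)² + (+0.17000)² + (−0.25390)² + (−0.12540)² + (+0.10600)² + (+0.14600)² + (+0.03870)² + (−0.09260)² + (−0.07680)² + (−0.06630)² + (+0.17470)² = 0.35077
Variance = 0.35077 / 12 = 0.02923
SE* = √0.02923

SE* = 0.171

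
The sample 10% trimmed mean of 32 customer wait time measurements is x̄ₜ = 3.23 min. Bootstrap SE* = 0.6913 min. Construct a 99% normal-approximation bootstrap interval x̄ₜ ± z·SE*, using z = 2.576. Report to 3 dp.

(1.449, 5.011)

Margin = 2.576 × 0.6913 = 1.7808
Interval: 3.23 ± 1.7808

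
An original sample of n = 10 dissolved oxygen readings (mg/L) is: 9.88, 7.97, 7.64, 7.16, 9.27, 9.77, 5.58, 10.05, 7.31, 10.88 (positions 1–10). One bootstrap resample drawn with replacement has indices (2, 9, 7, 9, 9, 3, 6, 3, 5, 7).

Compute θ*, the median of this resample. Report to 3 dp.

θ* = 7.475

Resample values: 7.97, 7.31, 5.58, 7.31, 7.31, 7.64, 9.77, 7.64, 9.27, 5.58.
Sorted: 5.58, 5.58, 7.31, 7.31, 7.31, 7.64, 7.64, 7.97, 9.27, 9.77
Median = average of the two middle values = 7.475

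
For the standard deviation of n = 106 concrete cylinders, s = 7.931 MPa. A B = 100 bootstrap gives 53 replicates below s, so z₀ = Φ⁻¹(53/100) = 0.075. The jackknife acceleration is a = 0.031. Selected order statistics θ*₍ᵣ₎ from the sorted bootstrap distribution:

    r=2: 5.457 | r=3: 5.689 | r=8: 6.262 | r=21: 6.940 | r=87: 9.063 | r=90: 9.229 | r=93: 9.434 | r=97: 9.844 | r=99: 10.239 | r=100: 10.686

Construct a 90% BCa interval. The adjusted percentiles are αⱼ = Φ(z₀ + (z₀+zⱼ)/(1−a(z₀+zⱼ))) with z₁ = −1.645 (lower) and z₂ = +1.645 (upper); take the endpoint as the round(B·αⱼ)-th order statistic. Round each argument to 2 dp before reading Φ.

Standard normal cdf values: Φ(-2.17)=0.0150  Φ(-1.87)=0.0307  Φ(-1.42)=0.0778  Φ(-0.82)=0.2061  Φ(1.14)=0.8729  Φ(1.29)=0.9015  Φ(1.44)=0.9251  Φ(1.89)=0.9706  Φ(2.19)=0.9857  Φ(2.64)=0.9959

Lower: z₀ + z₁ = 0.075 + (-1.645) = -1.570; 1 − a(z₀+z₁) = 1 − (0.031)(-1.570) = 1.0487; argument = 0.075 + (-1.570)/1.0487 = -1.4221 → -1.42.
α₁ = Φ(-1.42) = 0.0778; rank = round(100 × 0.0778) = 8; θ*₍8₎ = 6.262.
Upper: z₀ + z₂ = 1.720; 1 − a(z₀+z₂) = 0.9467; argument = 1.8919 → 1.89; α₂ = 0.9706; rank = 97; θ*₍97₎ = 9.844.

(6.262, 9.844)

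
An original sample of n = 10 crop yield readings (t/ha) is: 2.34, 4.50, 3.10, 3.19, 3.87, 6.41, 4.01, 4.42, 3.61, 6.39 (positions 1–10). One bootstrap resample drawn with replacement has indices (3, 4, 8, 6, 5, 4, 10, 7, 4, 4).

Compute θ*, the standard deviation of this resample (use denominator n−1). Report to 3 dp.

Resample values: 3.10, 3.19, 4.42, 6.41, 3.87, 3.19, 6.39, 4.01, 3.19, 3.19.
Mean = 4.0960; sum of squared deviations = 15.0558
s² = 15.0558 / 9 = 1.6729
s = √1.6729 = 1.293

θ* = 1.293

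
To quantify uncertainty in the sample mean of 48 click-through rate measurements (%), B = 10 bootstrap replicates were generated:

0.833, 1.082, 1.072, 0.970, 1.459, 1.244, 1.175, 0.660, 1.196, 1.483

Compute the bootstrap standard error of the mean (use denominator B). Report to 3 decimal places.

SE* = 0.243

Bootstrap SE is the standard deviation of the 10 replicate means.
Mean of replicates: (0.833 + 1.082 + 1.072 + 0.970 + 1.459 + 1.244 + 1.175 + 0.660 + 1.196 + 1.483) / 10 = 11.1740 / 10 = 1.1174
Sum of squared deviations: (−0.2844)² + (−0.0354)² + (−0.0454)² + (−0.1474)² + (+0.3416)² + (+0.1266)² + (+0.0576)² + (−0.4574)² + (+0.0786)² + (+0.3656)² = 0.5910
Variance = 0.5910 / 10 = 0.0591
SE* = √0.0591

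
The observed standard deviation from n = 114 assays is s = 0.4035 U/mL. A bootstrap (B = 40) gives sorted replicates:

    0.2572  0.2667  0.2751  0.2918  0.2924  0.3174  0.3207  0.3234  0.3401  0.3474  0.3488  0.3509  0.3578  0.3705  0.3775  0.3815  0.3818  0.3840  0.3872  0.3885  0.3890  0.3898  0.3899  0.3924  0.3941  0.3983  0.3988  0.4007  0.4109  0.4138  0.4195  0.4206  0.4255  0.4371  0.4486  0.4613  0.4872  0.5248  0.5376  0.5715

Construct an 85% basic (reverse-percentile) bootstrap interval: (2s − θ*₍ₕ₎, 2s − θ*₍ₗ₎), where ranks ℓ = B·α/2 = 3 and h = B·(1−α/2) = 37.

(0.3198, 0.5319)

Percentile endpoints at ranks 3 and 37: θ*₍3₎ = 0.2751, θ*₍37₎ = 0.4872.
Basic interval reflects these around s:
  lower = 2 × 0.4035 − 0.4872 = 0.3198
  upper = 2 × 0.4035 − 0.2751 = 0.5319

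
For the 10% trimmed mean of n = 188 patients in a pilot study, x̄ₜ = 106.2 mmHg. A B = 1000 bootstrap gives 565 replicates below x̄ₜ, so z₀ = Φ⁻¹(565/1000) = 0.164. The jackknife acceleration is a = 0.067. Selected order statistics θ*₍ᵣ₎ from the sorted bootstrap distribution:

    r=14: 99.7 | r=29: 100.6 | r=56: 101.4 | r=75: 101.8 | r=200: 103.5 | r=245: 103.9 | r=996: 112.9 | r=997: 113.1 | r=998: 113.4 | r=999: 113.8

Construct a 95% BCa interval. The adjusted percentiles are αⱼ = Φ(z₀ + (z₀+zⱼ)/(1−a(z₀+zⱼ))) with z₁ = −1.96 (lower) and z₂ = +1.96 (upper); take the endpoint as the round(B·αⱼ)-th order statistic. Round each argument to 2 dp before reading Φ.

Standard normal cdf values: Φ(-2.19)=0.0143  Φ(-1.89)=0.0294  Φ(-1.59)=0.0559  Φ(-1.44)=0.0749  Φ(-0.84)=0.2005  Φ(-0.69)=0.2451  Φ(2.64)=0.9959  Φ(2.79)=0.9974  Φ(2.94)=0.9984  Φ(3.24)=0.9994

Lower: z₀ + z₁ = 0.164 + (-1.960) = -1.796; 1 − a(z₀+z₁) = 1 − (0.067)(-1.796) = 1.1203; argument = 0.164 + (-1.796)/1.1203 = -1.4391 → -1.44.
α₁ = Φ(-1.44) = 0.0749; rank = round(1000 × 0.0749) = 75; θ*₍75₎ = 101.8.
Upper: z₀ + z₂ = 2.124; 1 − a(z₀+z₂) = 0.8577; argument = 2.6404 → 2.64; α₂ = 0.9959; rank = 996; θ*₍996₎ = 112.9.

(101.8, 112.9)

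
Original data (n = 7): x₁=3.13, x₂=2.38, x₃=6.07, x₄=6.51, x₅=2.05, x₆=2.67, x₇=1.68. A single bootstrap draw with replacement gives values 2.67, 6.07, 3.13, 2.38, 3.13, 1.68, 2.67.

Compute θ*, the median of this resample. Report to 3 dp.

θ* = 2.670

Sorted: 1.68, 2.38, 2.67, 2.67, 3.13, 3.13, 6.07
Median = middle value = 2.670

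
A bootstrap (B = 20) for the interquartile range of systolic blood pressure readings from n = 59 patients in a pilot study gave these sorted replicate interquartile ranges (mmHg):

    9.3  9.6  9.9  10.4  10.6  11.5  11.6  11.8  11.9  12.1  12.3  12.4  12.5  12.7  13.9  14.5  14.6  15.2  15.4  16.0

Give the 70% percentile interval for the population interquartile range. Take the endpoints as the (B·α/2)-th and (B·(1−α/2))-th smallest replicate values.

α = 0.30; lower rank = 20 × 0.150 = 3; upper rank = 20 × 0.850 = 17.
The 3rd smallest replicate is 9.9; the 17th is 14.6.

(9.9, 14.6)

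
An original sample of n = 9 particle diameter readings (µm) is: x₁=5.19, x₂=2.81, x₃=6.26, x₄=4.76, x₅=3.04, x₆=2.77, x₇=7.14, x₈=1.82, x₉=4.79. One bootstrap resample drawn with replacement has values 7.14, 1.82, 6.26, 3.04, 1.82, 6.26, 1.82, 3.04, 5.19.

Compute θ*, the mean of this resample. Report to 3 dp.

θ* = 4.043

Mean = (7.14 + 1.82 + 6.26 + 3.04 + 1.82 + 6.26 + 1.82 + 3.04 + 5.19) / 9 = 36.390 / 9 = 4.043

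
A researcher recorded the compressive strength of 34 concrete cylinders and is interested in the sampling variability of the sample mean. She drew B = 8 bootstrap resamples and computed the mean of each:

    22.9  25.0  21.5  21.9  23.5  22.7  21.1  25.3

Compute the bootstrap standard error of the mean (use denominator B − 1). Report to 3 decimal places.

SE* = 1.545

Bootstrap SE is the standard deviation of the 8 replicate means.
Mean of replicates: (22.9 + 25.0 + 21.5 + 21.9 + 23.5 + 22.7 + 21.1 + 25.3) / 8 = 183.9000 / 8 = 22.9875
Sum of squared deviations: (−0.0875)² + (+2.0125)² + (−1.4875)² + (−1.0875)² + (+0.5125)² + (−0.2875)² + (−1.8875)² + (+2.3125)² = 16.7088
Variance = 16.7088 / 7 = 2.3870
SE* = √2.3870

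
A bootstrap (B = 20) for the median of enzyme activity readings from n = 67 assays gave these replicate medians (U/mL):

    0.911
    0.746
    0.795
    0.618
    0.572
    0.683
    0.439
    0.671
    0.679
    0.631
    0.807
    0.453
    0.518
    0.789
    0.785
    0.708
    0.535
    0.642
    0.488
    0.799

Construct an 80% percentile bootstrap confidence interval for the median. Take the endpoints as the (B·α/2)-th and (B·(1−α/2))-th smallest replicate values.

Sorted replicates: 0.439, 0.453, 0.488, 0.518, 0.535, 0.572, 0.618, 0.631, 0.642, 0.671, 0.679, 0.683, 0.708, 0.746, 0.785, 0.789, 0.795, 0.799, 0.807, 0.911
α = 0.20; lower rank = 20 × 0.100 = 2; upper rank = 20 × 0.900 = 18.
The 2nd smallest replicate is 0.453; the 18th is 0.799.

(0.453, 0.799)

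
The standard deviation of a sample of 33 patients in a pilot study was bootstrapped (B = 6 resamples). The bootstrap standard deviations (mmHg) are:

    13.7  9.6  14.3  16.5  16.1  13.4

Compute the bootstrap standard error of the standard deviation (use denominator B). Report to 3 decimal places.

Bootstrap SE is the standard deviation of the 6 replicate standard deviations.
Mean of replicates: (13.7 + 9.6 + 14.3 + 16.5 + 16.1 + 13.4) / 6 = 83.6000 / 6 = 13.9333
Sum of squared deviations: (−0.2333)² + (−4.3333)² + (+0.3667)² + (+2.5667)² + (+2.1667)² + (−0.5333)² = 30.5333
Variance = 30.5333 / 6 = 5.0889
SE* = √5.0889

SE* = 2.256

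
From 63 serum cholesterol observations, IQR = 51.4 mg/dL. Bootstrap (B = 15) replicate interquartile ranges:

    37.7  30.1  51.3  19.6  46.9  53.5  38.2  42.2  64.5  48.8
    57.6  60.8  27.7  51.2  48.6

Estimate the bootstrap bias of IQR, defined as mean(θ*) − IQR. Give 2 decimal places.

mean(θ*) = (37.7 + 30.1 + 51.3 + 19.6 + 46.9 + 53.5 + 38.2 + 42.2 + 64.5 + 48.8 + 57.6 + 60.8 + 27.7 + 51.2 + 48.6) / 15 = 45.247
bias = 45.247 − 51.4

bias = −6.15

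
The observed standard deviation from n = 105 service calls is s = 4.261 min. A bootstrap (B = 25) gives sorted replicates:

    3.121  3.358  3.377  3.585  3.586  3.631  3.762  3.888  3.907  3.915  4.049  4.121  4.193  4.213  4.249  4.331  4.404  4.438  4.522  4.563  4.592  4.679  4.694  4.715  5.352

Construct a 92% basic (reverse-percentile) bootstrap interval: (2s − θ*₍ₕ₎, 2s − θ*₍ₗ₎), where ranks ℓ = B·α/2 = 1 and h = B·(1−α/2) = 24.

Percentile endpoints at ranks 1 and 24: θ*₍1₎ = 3.121, θ*₍24₎ = 4.715.
Basic interval reflects these around s:
  lower = 2 × 4.261 − 4.715 = 3.807
  upper = 2 × 4.261 − 3.121 = 5.401

(3.807, 5.401)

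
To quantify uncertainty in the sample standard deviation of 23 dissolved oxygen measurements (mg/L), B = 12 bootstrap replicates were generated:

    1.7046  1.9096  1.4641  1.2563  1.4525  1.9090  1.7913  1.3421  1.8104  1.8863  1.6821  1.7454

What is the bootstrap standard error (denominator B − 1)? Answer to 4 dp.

Bootstrap SE is the standard deviation of the 12 replicate standard deviations.
Mean of replicates: (1.7046 + 1.9096 + 1.4641 + 1.2563 + 1.4525 + 1.9090 + 1.7913 + 1.3421 + 1.8104 + 1.8863 + 1.6821 + 1.7454) / 12 = 19.95370 / 12 = 1.66281
Sum of squared deviations: (+0.04179)² + (+0.24679)² + (−0.19871)² + (−0.40651)² + (−0.21031)² + (+0.24619)² + (+0.12849)² + (−0.32071)² + (+0.14759)² + (+0.22349)² + (+0.01929)² + (+0.08259)² = 0.57052
Variance = 0.57052 / 11 = 0.05187
SE* = √0.05187

SE* = 0.2277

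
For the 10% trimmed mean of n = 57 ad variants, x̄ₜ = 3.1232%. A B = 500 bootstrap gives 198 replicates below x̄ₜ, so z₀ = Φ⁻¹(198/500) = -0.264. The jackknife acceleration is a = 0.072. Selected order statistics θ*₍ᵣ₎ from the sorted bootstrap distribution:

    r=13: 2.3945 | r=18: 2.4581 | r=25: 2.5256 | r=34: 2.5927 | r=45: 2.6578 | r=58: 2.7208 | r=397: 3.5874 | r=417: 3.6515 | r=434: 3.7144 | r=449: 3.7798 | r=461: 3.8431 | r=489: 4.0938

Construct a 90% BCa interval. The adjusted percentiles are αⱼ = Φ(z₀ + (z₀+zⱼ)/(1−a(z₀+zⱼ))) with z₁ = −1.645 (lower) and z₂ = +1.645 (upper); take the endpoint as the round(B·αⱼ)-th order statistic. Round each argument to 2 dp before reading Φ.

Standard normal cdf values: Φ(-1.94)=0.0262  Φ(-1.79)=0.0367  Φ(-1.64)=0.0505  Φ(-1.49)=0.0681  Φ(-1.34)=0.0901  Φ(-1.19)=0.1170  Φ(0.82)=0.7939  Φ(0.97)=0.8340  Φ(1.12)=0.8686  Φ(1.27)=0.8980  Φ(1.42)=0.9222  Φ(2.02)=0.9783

(2.3945, 3.7798)

Lower: z₀ + z₁ = -0.264 + (-1.645) = -1.909; 1 − a(z₀+z₁) = 1 − (0.072)(-1.909) = 1.1374; argument = -0.264 + (-1.909)/1.1374 = -1.9423 → -1.94.
α₁ = Φ(-1.94) = 0.0262; rank = round(500 × 0.0262) = 13; θ*₍13₎ = 2.3945.
Upper: z₀ + z₂ = 1.381; 1 − a(z₀+z₂) = 0.9006; argument = 1.2695 → 1.27; α₂ = 0.8980; rank = 449; θ*₍449₎ = 3.7798.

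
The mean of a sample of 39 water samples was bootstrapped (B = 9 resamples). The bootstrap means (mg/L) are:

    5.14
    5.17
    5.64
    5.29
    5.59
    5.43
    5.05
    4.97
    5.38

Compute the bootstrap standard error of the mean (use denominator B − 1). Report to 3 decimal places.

SE* = 0.234

Bootstrap SE is the standard deviation of the 9 replicate means.
Mean of replicates: (5.14 + 5.17 + 5.64 + 5.29 + 5.59 + 5.43 + 5.05 + 4.97 + 5.38) / 9 = 47.6600 / 9 = 5.2956
Sum of squared deviations: (−0.1556)² + (−0.1256)² + (+0.3444)² + (−0.0056)² + (+0.2944)² + (+0.1344)² + (−0.2456)² + (−0.3256)² + (+0.0844)² = 0.4368
Variance = 0.4368 / 8 = 0.0546
SE* = √0.0546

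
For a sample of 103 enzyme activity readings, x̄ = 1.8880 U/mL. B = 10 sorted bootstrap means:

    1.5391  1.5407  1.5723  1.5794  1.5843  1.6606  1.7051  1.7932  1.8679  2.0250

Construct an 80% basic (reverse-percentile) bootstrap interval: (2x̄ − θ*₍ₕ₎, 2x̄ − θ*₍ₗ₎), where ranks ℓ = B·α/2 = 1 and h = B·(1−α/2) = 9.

(1.9081, 2.2369)

Percentile endpoints at ranks 1 and 9: θ*₍1₎ = 1.5391, θ*₍9₎ = 1.8679.
Basic interval reflects these around x̄:
  lower = 2 × 1.8880 − 1.8679 = 1.9081
  upper = 2 × 1.8880 − 1.5391 = 2.2369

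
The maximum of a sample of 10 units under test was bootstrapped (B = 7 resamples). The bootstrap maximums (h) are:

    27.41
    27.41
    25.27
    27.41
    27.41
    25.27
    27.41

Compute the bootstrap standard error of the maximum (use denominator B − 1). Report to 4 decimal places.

Bootstrap SE is the standard deviation of the 7 replicate maximums.
Mean of replicates: (27.41 + 27.41 + 25.27 + 27.41 + 27.41 + 25.27 + 27.41) / 7 = 187.59000 / 7 = 26.79857
Sum of squared deviations: (+0.61143)² + (+0.61143)² + (−1.52857)² + (+0.61143)² + (+0.61143)² + (−1.52857)² + (+0.61143)² = 6.54229
Variance = 6.54229 / 6 = 1.09038
SE* = √1.09038

SE* = 1.0442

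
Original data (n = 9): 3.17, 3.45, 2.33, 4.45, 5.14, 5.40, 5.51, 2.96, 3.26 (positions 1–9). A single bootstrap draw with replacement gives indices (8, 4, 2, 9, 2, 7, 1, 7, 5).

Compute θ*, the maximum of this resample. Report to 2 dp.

θ* = 5.51

Resample values: 2.96, 4.45, 3.45, 3.26, 3.45, 5.51, 3.17, 5.51, 5.14.
Maximum = 5.51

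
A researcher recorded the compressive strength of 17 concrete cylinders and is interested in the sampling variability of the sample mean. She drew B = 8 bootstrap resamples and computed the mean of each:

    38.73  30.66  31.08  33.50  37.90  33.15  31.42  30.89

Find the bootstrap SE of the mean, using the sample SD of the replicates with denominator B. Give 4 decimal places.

SE* = 2.9967

Bootstrap SE is the standard deviation of the 8 replicate means.
Mean of replicates: (38.73 + 30.66 + 31.08 + 33.50 + 37.90 + 33.15 + 31.42 + 30.89) / 8 = 267.33000 / 8 = 33.41625
Sum of squared deviations: (+5.31375)² + (−2.75625)² + (−2.33625)² + (+0.08375)² + (+4.48375)² + (−0.26625)² + (−1.99625)² + (−2.52625)² = 71.83979
Variance = 71.83979 / 8 = 8.97997
SE* = √8.97997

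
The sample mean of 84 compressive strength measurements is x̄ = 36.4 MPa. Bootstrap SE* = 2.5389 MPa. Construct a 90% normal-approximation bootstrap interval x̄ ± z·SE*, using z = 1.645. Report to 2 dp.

(32.22, 40.58)

Margin = 1.645 × 2.5389 = 4.176
Interval: 36.4 ± 4.176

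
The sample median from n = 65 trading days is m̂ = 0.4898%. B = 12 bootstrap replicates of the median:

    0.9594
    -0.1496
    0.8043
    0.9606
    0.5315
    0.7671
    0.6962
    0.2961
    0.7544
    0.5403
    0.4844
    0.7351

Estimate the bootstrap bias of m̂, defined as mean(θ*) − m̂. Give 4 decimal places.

mean(θ*) = (0.9594 + (-0.1496) + 0.8043 + 0.9606 + 0.5315 + 0.7671 + 0.6962 + 0.2961 + 0.7544 + 0.5403 + 0.4844 + 0.7351) / 12 = 0.61498
bias = 0.61498 − 0.4898

bias = +0.1252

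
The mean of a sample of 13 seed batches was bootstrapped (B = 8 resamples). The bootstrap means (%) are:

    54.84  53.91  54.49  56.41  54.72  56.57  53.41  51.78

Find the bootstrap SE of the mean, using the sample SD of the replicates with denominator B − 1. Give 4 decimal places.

SE* = 1.5597

Bootstrap SE is the standard deviation of the 8 replicate means.
Mean of replicates: (54.84 + 53.91 + 54.49 + 56.41 + 54.72 + 56.57 + 53.41 + 51.78) / 8 = 436.13000 / 8 = 54.51625
Sum of squared deviations: (+0.32375)² + (−0.60625)² + (−0.02625)² + (+1.89375)² + (+0.20375)² + (+2.05375)² + (−1.10625)² + (−2.73625)² = 17.02959
Variance = 17.02959 / 7 = 2.43280
SE* = √2.43280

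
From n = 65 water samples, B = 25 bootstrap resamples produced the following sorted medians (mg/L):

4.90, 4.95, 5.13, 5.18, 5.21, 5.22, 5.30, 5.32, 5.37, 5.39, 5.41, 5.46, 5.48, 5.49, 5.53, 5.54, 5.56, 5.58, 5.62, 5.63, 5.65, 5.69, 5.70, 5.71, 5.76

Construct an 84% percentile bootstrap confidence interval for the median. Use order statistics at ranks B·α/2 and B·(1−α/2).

(4.95, 5.70)

α = 0.16; lower rank = 25 × 0.080 = 2; upper rank = 25 × 0.920 = 23.
The 2nd smallest replicate is 4.95; the 23rd is 5.70.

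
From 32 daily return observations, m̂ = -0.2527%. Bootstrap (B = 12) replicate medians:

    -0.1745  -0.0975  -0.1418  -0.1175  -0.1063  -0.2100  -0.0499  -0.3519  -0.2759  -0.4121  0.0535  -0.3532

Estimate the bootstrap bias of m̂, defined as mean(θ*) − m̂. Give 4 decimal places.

mean(θ*) = ((-0.1745) + (-0.0975) + (-0.1418) + (-0.1175) + (-0.1063) + (-0.2100) + (-0.0499) + (-0.3519) + (-0.2759) + (-0.4121) + 0.0535 + (-0.3532)) / 12 = -0.18642
bias = -0.18642 − -0.2527

bias = +0.0663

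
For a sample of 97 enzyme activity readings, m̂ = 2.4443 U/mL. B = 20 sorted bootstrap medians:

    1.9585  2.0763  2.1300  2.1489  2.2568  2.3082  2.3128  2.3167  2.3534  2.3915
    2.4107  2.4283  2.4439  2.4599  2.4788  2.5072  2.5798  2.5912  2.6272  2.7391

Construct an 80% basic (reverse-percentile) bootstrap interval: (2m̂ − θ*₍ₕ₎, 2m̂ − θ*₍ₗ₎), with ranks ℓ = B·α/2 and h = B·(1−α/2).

Percentile endpoints at ranks 2 and 18: θ*₍2₎ = 2.0763, θ*₍18₎ = 2.5912.
Basic interval reflects these around m̂:
  lower = 2 × 2.4443 − 2.5912 = 2.2974
  upper = 2 × 2.4443 − 2.0763 = 2.8123

(2.2974, 2.8123)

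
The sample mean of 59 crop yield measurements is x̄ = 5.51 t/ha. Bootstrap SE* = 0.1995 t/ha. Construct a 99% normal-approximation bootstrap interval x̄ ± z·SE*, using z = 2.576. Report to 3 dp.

(4.996, 6.024)

Margin = 2.576 × 0.1995 = 0.5139
Interval: 5.51 ± 0.5139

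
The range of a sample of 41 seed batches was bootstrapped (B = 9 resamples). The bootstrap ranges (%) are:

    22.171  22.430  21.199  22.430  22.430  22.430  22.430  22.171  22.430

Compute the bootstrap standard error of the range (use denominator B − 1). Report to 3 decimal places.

Bootstrap SE is the standard deviation of the 9 replicate ranges.
Mean of replicates: (22.171 + 22.430 + 21.199 + 22.430 + 22.430 + 22.430 + 22.430 + 22.171 + 22.430) / 9 = 200.1210 / 9 = 22.2357
Sum of squared deviations: (−0.0647)² + (+0.1943)² + (−1.0367)² + (+0.1943)² + (+0.1943)² + (+0.1943)² + (+0.1943)² + (−0.0647)² + (+0.1943)² = 1.3096
Variance = 1.3096 / 8 = 0.1637
SE* = √0.1637

SE* = 0.405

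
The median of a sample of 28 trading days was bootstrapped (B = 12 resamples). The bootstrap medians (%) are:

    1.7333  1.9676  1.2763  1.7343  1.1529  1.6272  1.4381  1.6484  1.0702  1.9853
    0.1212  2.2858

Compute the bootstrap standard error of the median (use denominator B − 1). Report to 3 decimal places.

Bootstrap SE is the standard deviation of the 12 replicate medians.
Mean of replicates: (1.7333 + 1.9676 + 1.2763 + 1.7343 + 1.1529 + 1.6272 + 1.4381 + 1.6484 + 1.0702 + 1.9853 + 0.1212 + 2.2858) / 12 = 18.04060 / 12 = 1.50338
Sum of squared deviations: (+0.22992)² + (+0.46422)² + (−0.22708)² + (+0.23092)² + (−0.35048)² + (+0.12382)² + (−0.06528)² + (+0.14502)² + (−0.43318)² + (+0.48192)² + (−1.38218)² + (+0.78242)² = 3.47921
Variance = 3.47921 / 11 = 0.31629
SE* = √0.31629

SE* = 0.562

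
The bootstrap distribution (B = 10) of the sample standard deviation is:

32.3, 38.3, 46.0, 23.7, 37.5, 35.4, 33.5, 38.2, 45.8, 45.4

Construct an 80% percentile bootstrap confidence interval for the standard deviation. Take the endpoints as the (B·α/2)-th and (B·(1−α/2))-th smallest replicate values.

Sorted replicates: 23.7, 32.3, 33.5, 35.4, 37.5, 38.2, 38.3, 45.4, 45.8, 46.0
α = 0.20; lower rank = 10 × 0.100 = 1; upper rank = 10 × 0.900 = 9.
The 1st smallest replicate is 23.7; the 9th is 45.8.

(23.7, 45.8)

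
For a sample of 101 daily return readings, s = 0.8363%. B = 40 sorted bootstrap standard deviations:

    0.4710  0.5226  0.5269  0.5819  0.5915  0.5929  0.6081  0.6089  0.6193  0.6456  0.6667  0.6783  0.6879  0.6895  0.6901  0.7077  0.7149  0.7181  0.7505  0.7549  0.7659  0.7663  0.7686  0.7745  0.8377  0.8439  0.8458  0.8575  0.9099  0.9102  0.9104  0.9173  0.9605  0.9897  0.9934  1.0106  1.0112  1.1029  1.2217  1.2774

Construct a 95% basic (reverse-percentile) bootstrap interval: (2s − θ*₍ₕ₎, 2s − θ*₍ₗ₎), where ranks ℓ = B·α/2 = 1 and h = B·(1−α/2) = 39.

(0.4509, 1.2016)

Percentile endpoints at ranks 1 and 39: θ*₍1₎ = 0.4710, θ*₍39₎ = 1.2217.
Basic interval reflects these around s:
  lower = 2 × 0.8363 − 1.2217 = 0.4509
  upper = 2 × 0.8363 − 0.4710 = 1.2016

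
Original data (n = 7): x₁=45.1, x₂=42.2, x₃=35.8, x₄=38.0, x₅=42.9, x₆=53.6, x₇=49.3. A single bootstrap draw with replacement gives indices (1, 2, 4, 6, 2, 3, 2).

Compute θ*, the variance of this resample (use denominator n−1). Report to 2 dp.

θ* = 32.50

Resample values: 45.1, 42.2, 38.0, 53.6, 42.2, 35.8, 42.2.
Mean = 42.7286; sum of squared deviations = 195.0143
s² = 195.0143 / 6 = 32.5024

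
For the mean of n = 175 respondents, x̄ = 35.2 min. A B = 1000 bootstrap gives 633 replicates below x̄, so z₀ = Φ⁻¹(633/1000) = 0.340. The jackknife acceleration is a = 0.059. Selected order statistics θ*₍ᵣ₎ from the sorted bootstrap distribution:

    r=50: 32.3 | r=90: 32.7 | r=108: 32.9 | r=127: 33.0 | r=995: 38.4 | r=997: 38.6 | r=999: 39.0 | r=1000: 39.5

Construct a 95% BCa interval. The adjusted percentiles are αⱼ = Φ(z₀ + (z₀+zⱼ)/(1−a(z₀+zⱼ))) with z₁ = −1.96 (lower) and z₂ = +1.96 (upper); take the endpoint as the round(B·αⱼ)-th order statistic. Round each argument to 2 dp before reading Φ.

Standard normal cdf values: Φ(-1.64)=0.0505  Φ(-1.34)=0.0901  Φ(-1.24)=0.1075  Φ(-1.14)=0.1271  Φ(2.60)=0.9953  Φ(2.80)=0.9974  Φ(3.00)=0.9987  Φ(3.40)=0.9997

Lower: z₀ + z₁ = 0.340 + (-1.960) = -1.620; 1 − a(z₀+z₁) = 1 − (0.059)(-1.620) = 1.0956; argument = 0.340 + (-1.620)/1.0956 = -1.1387 → -1.14.
α₁ = Φ(-1.14) = 0.1271; rank = round(1000 × 0.1271) = 127; θ*₍127₎ = 33.0.
Upper: z₀ + z₂ = 2.300; 1 − a(z₀+z₂) = 0.8643; argument = 3.0011 → 3.00; α₂ = 0.9987; rank = 999; θ*₍999₎ = 39.0.

(33.0, 39.0)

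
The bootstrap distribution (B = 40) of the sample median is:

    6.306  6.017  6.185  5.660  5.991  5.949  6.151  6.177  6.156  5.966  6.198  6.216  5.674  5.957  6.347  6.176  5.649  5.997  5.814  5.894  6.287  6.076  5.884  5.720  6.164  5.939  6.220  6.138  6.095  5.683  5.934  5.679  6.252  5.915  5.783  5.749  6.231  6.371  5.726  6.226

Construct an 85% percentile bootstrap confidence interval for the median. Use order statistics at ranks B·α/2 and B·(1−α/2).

Sorted replicates: 5.649, 5.660, 5.674, 5.679, 5.683, 5.720, 5.726, 5.749, 5.783, 5.814, 5.884, 5.894, 5.915, 5.934, 5.939, 5.949, 5.957, 5.966, 5.991, 5.997, 6.017, 6.076, 6.095, 6.138, 6.151, 6.156, 6.164, 6.176, 6.177, 6.185, 6.198, 6.216, 6.220, 6.226, 6.231, 6.252, 6.287, 6.306, 6.347, 6.371
α = 0.15; lower rank = 40 × 0.075 = 3; upper rank = 40 × 0.925 = 37.
The 3rd smallest replicate is 5.674; the 37th is 6.287.

(5.674, 6.287)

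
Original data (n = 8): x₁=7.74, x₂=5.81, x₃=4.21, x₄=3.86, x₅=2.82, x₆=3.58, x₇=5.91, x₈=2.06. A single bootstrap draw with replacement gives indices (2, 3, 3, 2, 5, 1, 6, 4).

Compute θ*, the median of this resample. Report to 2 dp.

Resample values: 5.81, 4.21, 4.21, 5.81, 2.82, 7.74, 3.58, 3.86.
Sorted: 2.82, 3.58, 3.86, 4.21, 4.21, 5.81, 5.81, 7.74
Median = average of the two middle values = 4.21

θ* = 4.21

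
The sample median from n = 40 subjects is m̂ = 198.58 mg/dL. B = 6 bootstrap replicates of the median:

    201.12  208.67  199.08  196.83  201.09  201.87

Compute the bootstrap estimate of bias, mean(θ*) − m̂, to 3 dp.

bias = +2.863

mean(θ*) = (201.12 + 208.67 + 199.08 + 196.83 + 201.09 + 201.87) / 6 = 201.4433
bias = 201.4433 − 198.58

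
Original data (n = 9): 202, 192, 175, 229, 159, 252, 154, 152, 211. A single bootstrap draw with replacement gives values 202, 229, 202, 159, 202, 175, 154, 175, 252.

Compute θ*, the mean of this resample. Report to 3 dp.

θ* = 194.444

Mean = (202 + 229 + 202 + 159 + 202 + 175 + 154 + 175 + 252) / 9 = 1750.0 / 9 = 194.444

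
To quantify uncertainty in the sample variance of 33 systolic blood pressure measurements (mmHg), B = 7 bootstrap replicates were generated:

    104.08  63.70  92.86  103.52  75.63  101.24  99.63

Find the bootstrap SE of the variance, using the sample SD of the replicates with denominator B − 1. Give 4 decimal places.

SE* = 15.7599

Bootstrap SE is the standard deviation of the 7 replicate variances.
Mean of replicates: (104.08 + 63.70 + 92.86 + 103.52 + 75.63 + 101.24 + 99.63) / 7 = 640.66000 / 7 = 91.52286
Sum of squared deviations: (+12.55714)² + (−27.82286)² + (+1.33714)² + (+11.99714)² + (−15.89286)² + (+9.71714)² + (+8.10714)² = 1490.24414
Variance = 1490.24414 / 6 = 248.37402
SE* = √248.37402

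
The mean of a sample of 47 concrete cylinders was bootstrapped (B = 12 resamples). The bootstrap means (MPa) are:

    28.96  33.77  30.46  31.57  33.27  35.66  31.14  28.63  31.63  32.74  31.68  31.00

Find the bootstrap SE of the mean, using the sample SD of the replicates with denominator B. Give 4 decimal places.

Bootstrap SE is the standard deviation of the 12 replicate means.
Mean of replicates: (28.96 + 33.77 + 30.46 + 31.57 + 33.27 + 35.66 + 31.14 + 28.63 + 31.63 + 32.74 + 31.68 + 31.00) / 12 = 380.51000 / 12 = 31.70917
Sum of squared deviations: (−2.74917)² + (+2.06083)² + (−1.24917)² + (−0.13917)² + (+1.56083)² + (+3.95083)² + (−0.56917)² + (−3.07917)² + (−0.07917)² + (+1.03083)² + (−0.02917)² + (−0.70917)² = 42.80789
Variance = 42.80789 / 12 = 3.56732
SE* = √3.56732

SE* = 1.8887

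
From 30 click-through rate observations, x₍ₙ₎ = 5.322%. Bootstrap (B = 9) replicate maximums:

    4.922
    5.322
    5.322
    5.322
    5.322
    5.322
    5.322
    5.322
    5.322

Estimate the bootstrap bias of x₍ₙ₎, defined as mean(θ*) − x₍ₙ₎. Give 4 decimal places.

mean(θ*) = (4.922 + 5.322 + 5.322 + 5.322 + 5.322 + 5.322 + 5.322 + 5.322 + 5.322) / 9 = 5.27756
bias = 5.27756 − 5.322

bias = −0.0444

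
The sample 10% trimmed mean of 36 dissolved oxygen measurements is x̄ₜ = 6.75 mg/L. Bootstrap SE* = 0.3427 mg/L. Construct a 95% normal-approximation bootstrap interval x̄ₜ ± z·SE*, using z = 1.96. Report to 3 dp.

Margin = 1.96 × 0.3427 = 0.6717
Interval: 6.75 ± 0.6717

(6.078, 7.422)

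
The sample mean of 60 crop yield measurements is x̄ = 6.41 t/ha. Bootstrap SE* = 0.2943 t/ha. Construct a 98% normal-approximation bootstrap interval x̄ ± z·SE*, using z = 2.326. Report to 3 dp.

(5.725, 7.095)

Margin = 2.326 × 0.2943 = 0.6845
Interval: 6.41 ± 0.6845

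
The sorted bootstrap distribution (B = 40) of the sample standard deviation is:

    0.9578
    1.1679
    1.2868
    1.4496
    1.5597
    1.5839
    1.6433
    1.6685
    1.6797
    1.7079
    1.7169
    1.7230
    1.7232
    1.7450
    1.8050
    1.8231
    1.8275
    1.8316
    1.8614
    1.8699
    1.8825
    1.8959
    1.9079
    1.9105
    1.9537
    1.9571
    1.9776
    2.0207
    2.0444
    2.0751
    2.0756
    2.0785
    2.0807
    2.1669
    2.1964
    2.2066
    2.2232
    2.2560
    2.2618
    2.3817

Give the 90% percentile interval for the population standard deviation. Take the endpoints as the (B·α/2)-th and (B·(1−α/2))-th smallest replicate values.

(1.1679, 2.2560)

α = 0.10; lower rank = 40 × 0.050 = 2; upper rank = 40 × 0.950 = 38.
The 2nd smallest replicate is 1.1679; the 38th is 2.2560.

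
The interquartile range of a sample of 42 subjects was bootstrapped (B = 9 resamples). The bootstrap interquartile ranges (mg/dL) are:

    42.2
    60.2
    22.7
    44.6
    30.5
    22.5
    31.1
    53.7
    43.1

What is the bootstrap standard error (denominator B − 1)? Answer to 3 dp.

Bootstrap SE is the standard deviation of the 9 replicate interquartile ranges.
Mean of replicates: (42.2 + 60.2 + 22.7 + 44.6 + 30.5 + 22.5 + 31.1 + 53.7 + 43.1) / 9 = 350.6000 / 9 = 38.9556
Sum of squared deviations: (+3.2444)² + (+21.2444)² + (−16.2556)² + (+5.6444)² + (−8.4556)² + (−16.4556)² + (−7.8556)² + (+14.7444)² + (+4.1444)² = 1396.5222
Variance = 1396.5222 / 8 = 174.5653
SE* = √174.5653

SE* = 13.212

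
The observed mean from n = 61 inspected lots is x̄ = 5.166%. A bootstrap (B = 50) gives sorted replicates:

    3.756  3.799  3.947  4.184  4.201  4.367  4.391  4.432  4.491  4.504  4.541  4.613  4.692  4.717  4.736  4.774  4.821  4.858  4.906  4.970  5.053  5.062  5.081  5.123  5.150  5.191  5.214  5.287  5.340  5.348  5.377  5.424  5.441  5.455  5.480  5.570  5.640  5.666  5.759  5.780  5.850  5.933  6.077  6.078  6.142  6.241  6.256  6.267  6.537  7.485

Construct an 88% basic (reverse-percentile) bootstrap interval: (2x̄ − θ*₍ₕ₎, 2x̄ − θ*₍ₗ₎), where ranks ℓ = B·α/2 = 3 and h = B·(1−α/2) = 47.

Percentile endpoints at ranks 3 and 47: θ*₍3₎ = 3.947, θ*₍47₎ = 6.256.
Basic interval reflects these around x̄:
  lower = 2 × 5.166 − 6.256 = 4.076
  upper = 2 × 5.166 − 3.947 = 6.385

(4.076, 6.385)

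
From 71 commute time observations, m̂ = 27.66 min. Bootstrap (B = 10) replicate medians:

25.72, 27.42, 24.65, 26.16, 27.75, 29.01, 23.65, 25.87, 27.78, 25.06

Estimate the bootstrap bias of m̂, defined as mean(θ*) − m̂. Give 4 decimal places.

mean(θ*) = (25.72 + 27.42 + 24.65 + 26.16 + 27.75 + 29.01 + 23.65 + 25.87 + 27.78 + 25.06) / 10 = 26.30700
bias = 26.30700 − 27.66

bias = −1.3530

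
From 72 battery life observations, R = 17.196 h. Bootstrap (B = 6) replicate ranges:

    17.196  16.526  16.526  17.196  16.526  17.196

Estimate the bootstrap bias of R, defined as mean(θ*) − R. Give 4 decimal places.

mean(θ*) = (17.196 + 16.526 + 16.526 + 17.196 + 16.526 + 17.196) / 6 = 16.86100
bias = 16.86100 − 17.196

bias = −0.3350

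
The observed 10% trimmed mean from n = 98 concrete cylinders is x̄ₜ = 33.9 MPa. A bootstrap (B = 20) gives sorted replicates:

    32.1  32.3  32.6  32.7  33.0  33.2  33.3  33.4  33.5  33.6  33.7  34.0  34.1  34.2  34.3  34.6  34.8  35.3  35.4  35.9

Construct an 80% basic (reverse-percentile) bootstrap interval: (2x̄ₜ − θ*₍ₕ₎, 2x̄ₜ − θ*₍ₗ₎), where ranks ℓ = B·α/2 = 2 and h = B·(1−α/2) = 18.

Percentile endpoints at ranks 2 and 18: θ*₍2₎ = 32.3, θ*₍18₎ = 35.3.
Basic interval reflects these around x̄ₜ:
  lower = 2 × 33.9 − 35.3 = 32.5
  upper = 2 × 33.9 − 32.3 = 35.5

(32.5, 35.5)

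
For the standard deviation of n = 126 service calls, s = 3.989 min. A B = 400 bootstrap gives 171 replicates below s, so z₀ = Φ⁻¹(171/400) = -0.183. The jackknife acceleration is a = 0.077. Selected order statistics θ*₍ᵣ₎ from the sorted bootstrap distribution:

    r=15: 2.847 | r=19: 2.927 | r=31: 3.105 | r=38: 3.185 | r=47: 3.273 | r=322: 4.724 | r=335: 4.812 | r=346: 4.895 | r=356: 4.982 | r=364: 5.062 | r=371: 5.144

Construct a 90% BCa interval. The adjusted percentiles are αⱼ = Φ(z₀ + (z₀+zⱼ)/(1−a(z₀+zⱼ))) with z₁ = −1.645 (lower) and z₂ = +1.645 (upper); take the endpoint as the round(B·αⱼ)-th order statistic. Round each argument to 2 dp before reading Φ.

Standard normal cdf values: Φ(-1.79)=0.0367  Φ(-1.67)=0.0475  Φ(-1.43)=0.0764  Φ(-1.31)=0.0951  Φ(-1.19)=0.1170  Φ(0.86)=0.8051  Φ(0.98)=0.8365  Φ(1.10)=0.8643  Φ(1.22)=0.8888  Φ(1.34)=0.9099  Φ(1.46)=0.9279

Lower: z₀ + z₁ = -0.183 + (-1.645) = -1.828; 1 − a(z₀+z₁) = 1 − (0.077)(-1.828) = 1.1408; argument = -0.183 + (-1.828)/1.1408 = -1.7854 → -1.79.
α₁ = Φ(-1.79) = 0.0367; rank = round(400 × 0.0367) = 15; θ*₍15₎ = 2.847.
Upper: z₀ + z₂ = 1.462; 1 − a(z₀+z₂) = 0.8874; argument = 1.4645 → 1.46; α₂ = 0.9279; rank = 371; θ*₍371₎ = 5.144.

(2.847, 5.144)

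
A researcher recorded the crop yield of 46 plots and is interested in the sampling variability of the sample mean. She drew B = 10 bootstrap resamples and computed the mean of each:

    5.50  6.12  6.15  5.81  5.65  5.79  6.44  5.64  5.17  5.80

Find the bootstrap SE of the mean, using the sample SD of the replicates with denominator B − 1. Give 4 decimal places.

SE* = 0.3604

Bootstrap SE is the standard deviation of the 10 replicate means.
Mean of replicates: (5.50 + 6.12 + 6.15 + 5.81 + 5.65 + 5.79 + 6.44 + 5.64 + 5.17 + 5.80) / 10 = 58.07000 / 10 = 5.80700
Sum of squared deviations: (−0.30700)² + (+0.31300)² + (+0.34300)² + (+0.00300)² + (−0.15700)² + (−0.01700)² + (+0.63300)² + (−0.16700)² + (−0.63700)² + (−0.00700)² = 1.16921
Variance = 1.16921 / 9 = 0.12991
SE* = √0.12991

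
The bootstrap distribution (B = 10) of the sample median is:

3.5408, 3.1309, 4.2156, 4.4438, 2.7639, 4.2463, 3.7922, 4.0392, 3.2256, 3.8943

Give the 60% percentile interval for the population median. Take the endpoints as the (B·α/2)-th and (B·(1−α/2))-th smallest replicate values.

Sorted replicates: 2.7639, 3.1309, 3.2256, 3.5408, 3.7922, 3.8943, 4.0392, 4.2156, 4.2463, 4.4438
α = 0.40; lower rank = 10 × 0.200 = 2; upper rank = 10 × 0.800 = 8.
The 2nd smallest replicate is 3.1309; the 8th is 4.2156.

(3.1309, 4.2156)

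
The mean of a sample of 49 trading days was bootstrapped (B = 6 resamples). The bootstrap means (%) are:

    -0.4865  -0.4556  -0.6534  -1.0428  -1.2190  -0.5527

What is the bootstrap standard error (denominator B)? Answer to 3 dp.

Bootstrap SE is the standard deviation of the 6 replicate means.
Mean of replicates: ((-0.4865) + (-0.4556) + (-0.6534) + (-1.0428) + (-1.2190) + (-0.5527)) / 6 = -4.41000 / 6 = -0.73500
Sum of squared deviations: (+0.24850)² + (+0.27940)² + (+0.08160)² + (−0.30780)² + (−0.48400)² + (+0.18230)² = 0.50871
Variance = 0.50871 / 6 = 0.08478
SE* = √0.08478

SE* = 0.291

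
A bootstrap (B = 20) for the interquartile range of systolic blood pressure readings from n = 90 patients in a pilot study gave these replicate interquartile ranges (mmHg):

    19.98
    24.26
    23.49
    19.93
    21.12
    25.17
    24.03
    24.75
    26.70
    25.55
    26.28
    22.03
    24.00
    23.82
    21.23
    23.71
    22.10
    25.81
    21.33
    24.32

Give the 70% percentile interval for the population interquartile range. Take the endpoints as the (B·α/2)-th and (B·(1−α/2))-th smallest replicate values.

(21.12, 25.55)

Sorted replicates: 19.93, 19.98, 21.12, 21.23, 21.33, 22.03, 22.10, 23.49, 23.71, 23.82, 24.00, 24.03, 24.26, 24.32, 24.75, 25.17, 25.55, 25.81, 26.28, 26.70
α = 0.30; lower rank = 20 × 0.150 = 3; upper rank = 20 × 0.850 = 17.
The 3rd smallest replicate is 21.12; the 17th is 25.55.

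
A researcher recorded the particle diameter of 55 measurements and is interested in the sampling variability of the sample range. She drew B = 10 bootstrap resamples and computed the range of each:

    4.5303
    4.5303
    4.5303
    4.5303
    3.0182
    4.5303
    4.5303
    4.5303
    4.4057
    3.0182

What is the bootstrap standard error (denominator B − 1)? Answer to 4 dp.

Bootstrap SE is the standard deviation of the 10 replicate ranges.
Mean of replicates: (4.5303 + 4.5303 + 4.5303 + 4.5303 + 3.0182 + 4.5303 + 4.5303 + 4.5303 + 4.4057 + 3.0182) / 10 = 42.15420 / 10 = 4.21542
Sum of squared deviations: (+0.31488)² + (+0.31488)² + (+0.31488)² + (+0.31488)² + (−1.19722)² + (+0.31488)² + (+0.31488)² + (+0.31488)² + (+0.19028)² + (−1.19722)² = 3.59692
Variance = 3.59692 / 9 = 0.39966
SE* = √0.39966

SE* = 0.6322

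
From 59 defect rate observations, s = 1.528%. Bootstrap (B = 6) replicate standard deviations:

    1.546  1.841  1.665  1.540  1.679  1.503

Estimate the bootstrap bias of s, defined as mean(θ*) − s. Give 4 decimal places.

mean(θ*) = (1.546 + 1.841 + 1.665 + 1.540 + 1.679 + 1.503) / 6 = 1.62900
bias = 1.62900 − 1.528

bias = +0.1010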